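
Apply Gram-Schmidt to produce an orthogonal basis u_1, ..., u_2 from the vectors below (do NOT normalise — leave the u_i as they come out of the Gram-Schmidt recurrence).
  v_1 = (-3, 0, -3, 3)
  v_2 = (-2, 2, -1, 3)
Orthogonal basis:
  u_1 = (-3, 0, -3, 3)
  u_2 = (0, 2, 1, 1)

Apply the Gram-Schmidt recurrence
  u_1 = v_1
  u_i = v_i − Σ_{j<i} ((v_i · u_j) / (u_j · u_j)) · u_j.

Step by step this gives:
  u_1 = (-3, 0, -3, 3)
  u_2 = (0, 2, 1, 1)

Orthogonality check:
  u_2 · u_1 = 0 (should be 0)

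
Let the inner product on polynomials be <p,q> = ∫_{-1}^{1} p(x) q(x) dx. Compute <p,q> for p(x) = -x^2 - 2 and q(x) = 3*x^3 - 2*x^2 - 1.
<p,q> = 122/15

Expand the product: p(x)·q(x) = -3*x^5 + 2*x^4 - 6*x^3 + 5*x^2 + 2.
∫_{-1}^{1} of each monomial x^k gives [2/(k+1) if k even, 0 if k odd]. Integrating term-by-term (or equivalently evaluating the antiderivative F(x) = -x^6/2 + 2*x^5/5 - 3*x^4/2 + 5*x^3/3 + 2*x at the endpoints):
  F(1) − F(−1) = 31/15 − (-91/15) = 122/15.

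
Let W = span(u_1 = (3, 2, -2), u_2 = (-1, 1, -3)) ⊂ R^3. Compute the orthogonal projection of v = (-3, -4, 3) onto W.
proj_W(v) = (-277/81, -461/162, 571/162)

Set up U = [u_1 | ... | u_2] ∈ R^(3×2). The projector onto W = col(U) is P = U (U^T U)^(-1) U^T.
Compute U^T U =
  [17, 5]
  [5, 11],
and U^T v = (-23, -10).
Solve U^T U · c = U^T v for the coefficients: c = (-203/162, -55/162). The projection is proj_W(v) = U c.
Check: (v - proj_W(v)) · u_1 = 0  (should be 0).
Check: (v - proj_W(v)) · u_2 = 0  (should be 0).
Result: proj_W(v) = (-277/81, -461/162, 571/162).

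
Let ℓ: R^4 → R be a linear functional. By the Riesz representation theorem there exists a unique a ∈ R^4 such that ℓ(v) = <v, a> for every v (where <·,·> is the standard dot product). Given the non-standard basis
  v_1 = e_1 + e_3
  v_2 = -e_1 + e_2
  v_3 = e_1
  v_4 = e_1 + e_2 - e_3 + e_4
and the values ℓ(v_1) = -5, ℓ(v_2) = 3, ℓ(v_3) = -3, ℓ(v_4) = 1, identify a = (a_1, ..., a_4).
a = (-3, 0, -2, 2)

Write a = (a_1, ..., a_4) in the standard basis. For each basis vector v_i, ℓ(v_i) = <v_i, a> is a linear equation in the a_j's. Collect the n equations into a matrix system V a = ℓ, where row i of V is v_i (expressed in the standard basis). Since V is invertible (lower-triangular with 1s on the diagonal, up to permutation), solve by back-substitution:
  V =
[[1, 0, 1, 0],
 [-1, 1, 0, 0],
 [1, 0, 0, 0],
 [1, 1, -1, 1]]
  V a = (-5, 3, -3, 1)
Solving gives a = (-3, 0, -2, 2).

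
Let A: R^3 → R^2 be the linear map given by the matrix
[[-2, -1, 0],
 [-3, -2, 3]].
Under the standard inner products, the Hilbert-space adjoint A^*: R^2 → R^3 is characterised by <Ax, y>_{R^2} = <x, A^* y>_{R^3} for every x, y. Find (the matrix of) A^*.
A^* = A^T =
[[-2, -3],
 [-1, -2],
 [0, 3]]

For real matrices with standard dot products, the defining identity <Ax, y> = <x, A^* y> gives (Ax)^T y = x^T (A^*) y, i.e. x^T A^T y = x^T (A^*) y. Since this holds for all x, y, we must have A^* = A^T. Therefore
A^* =
[[-2, -3],
 [-1, -2],
 [0, 3]].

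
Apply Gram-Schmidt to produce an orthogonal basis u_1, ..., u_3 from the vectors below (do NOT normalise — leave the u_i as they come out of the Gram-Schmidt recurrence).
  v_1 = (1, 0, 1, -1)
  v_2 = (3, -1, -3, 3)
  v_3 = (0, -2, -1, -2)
Orthogonal basis:
  u_1 = (1, 0, 1, -1)
  u_2 = (4, -1, -2, 2)
  u_3 = (-1/3, -2, -4/3, -5/3)

Apply the Gram-Schmidt recurrence
  u_1 = v_1
  u_i = v_i − Σ_{j<i} ((v_i · u_j) / (u_j · u_j)) · u_j.

Step by step this gives:
  u_1 = (1, 0, 1, -1)
  u_2 = (4, -1, -2, 2)
  u_3 = (-1/3, -2, -4/3, -5/3)

Orthogonality check:
  u_2 · u_1 = 0 (should be 0)
  u_3 · u_1 = 0 (should be 0)
  u_3 · u_2 = 0 (should be 0)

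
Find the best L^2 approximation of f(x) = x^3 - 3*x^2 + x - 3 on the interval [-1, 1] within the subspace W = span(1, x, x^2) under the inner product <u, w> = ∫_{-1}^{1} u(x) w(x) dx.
g(x) = -3*x^2 + 8*x/5 - 3

The best approximation g ∈ W is the orthogonal projection of f onto W. Writing g = a_0 + a_1 x + a_2 x^2, the coefficients solve the normal equations G · a = b where
  G_{ij} = <φ_i, φ_j> and b_i = <f, φ_i>, with φ_0 = 1, φ_1 = x, φ_2 = x^2.
G =
  [2, 0, 2/3]
  [0, 2/3, 0]
  [2/3, 0, 2/5],
b = (-8, 16/15, -16/5).
Solving gives a_0 = -3, a_1 = 8/5, a_2 = -3, so
  g(x) = -3*x^2 + 8*x/5 - 3.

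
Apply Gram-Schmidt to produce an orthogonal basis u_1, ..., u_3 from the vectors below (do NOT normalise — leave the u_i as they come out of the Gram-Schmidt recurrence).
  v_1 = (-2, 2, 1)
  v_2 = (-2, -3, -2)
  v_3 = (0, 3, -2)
Orthogonal basis:
  u_1 = (-2, 2, 1)
  u_2 = (-26/9, -19/9, -14/9)
  u_3 = (38/137, 228/137, -380/137)

Apply the Gram-Schmidt recurrence
  u_1 = v_1
  u_i = v_i − Σ_{j<i} ((v_i · u_j) / (u_j · u_j)) · u_j.

Step by step this gives:
  u_1 = (-2, 2, 1)
  u_2 = (-26/9, -19/9, -14/9)
  u_3 = (38/137, 228/137, -380/137)

Orthogonality check:
  u_2 · u_1 = 0 (should be 0)
  u_3 · u_1 = 0 (should be 0)
  u_3 · u_2 = 0 (should be 0)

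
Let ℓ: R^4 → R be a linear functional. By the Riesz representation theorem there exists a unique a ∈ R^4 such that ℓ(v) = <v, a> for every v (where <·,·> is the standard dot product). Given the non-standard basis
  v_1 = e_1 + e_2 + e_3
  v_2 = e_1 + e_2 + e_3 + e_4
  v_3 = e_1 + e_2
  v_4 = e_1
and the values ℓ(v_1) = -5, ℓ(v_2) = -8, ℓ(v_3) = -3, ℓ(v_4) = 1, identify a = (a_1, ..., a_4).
a = (1, -4, -2, -3)

Write a = (a_1, ..., a_4) in the standard basis. For each basis vector v_i, ℓ(v_i) = <v_i, a> is a linear equation in the a_j's. Collect the n equations into a matrix system V a = ℓ, where row i of V is v_i (expressed in the standard basis). Since V is invertible (lower-triangular with 1s on the diagonal, up to permutation), solve by back-substitution:
  V =
[[1, 1, 1, 0],
 [1, 1, 1, 1],
 [1, 1, 0, 0],
 [1, 0, 0, 0]]
  V a = (-5, -8, -3, 1)
Solving gives a = (1, -4, -2, -3).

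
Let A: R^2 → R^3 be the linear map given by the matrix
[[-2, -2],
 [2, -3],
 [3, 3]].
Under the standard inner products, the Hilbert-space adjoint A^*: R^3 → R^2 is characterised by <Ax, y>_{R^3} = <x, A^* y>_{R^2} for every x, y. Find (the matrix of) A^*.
A^* = A^T =
[[-2, 2, 3],
 [-2, -3, 3]]

For real matrices with standard dot products, the defining identity <Ax, y> = <x, A^* y> gives (Ax)^T y = x^T (A^*) y, i.e. x^T A^T y = x^T (A^*) y. Since this holds for all x, y, we must have A^* = A^T. Therefore
A^* =
[[-2, 2, 3],
 [-2, -3, 3]].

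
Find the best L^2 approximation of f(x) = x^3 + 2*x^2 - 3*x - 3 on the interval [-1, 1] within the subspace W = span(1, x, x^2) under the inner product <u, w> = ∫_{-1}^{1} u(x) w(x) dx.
g(x) = 2*x^2 - 12*x/5 - 3

The best approximation g ∈ W is the orthogonal projection of f onto W. Writing g = a_0 + a_1 x + a_2 x^2, the coefficients solve the normal equations G · a = b where
  G_{ij} = <φ_i, φ_j> and b_i = <f, φ_i>, with φ_0 = 1, φ_1 = x, φ_2 = x^2.
G =
  [2, 0, 2/3]
  [0, 2/3, 0]
  [2/3, 0, 2/5],
b = (-14/3, -8/5, -6/5).
Solving gives a_0 = -3, a_1 = -12/5, a_2 = 2, so
  g(x) = 2*x^2 - 12*x/5 - 3.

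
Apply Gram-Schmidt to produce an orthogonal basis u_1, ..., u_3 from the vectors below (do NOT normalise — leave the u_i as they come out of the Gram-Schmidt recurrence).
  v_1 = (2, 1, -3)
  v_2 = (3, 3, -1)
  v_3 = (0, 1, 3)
Orthogonal basis:
  u_1 = (2, 1, -3)
  u_2 = (9/7, 15/7, 11/7)
  u_3 = (8/61, -7/61, 3/61)

Apply the Gram-Schmidt recurrence
  u_1 = v_1
  u_i = v_i − Σ_{j<i} ((v_i · u_j) / (u_j · u_j)) · u_j.

Step by step this gives:
  u_1 = (2, 1, -3)
  u_2 = (9/7, 15/7, 11/7)
  u_3 = (8/61, -7/61, 3/61)

Orthogonality check:
  u_2 · u_1 = 0 (should be 0)
  u_3 · u_1 = 0 (should be 0)
  u_3 · u_2 = 0 (should be 0)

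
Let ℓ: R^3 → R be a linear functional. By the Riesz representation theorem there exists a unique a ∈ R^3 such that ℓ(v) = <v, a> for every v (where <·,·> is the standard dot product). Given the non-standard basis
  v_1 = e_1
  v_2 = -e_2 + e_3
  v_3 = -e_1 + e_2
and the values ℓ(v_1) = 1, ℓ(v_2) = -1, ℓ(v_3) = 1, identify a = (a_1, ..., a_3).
a = (1, 2, 1)

Write a = (a_1, ..., a_3) in the standard basis. For each basis vector v_i, ℓ(v_i) = <v_i, a> is a linear equation in the a_j's. Collect the n equations into a matrix system V a = ℓ, where row i of V is v_i (expressed in the standard basis). Since V is invertible (lower-triangular with 1s on the diagonal, up to permutation), solve by back-substitution:
  V =
[[1, 0, 0],
 [0, -1, 1],
 [-1, 1, 0]]
  V a = (1, -1, 1)
Solving gives a = (1, 2, 1).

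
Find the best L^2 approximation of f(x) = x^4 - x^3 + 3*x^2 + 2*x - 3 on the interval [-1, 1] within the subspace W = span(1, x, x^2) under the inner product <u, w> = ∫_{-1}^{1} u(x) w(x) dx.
g(x) = 27*x^2/7 + 7*x/5 - 108/35

The best approximation g ∈ W is the orthogonal projection of f onto W. Writing g = a_0 + a_1 x + a_2 x^2, the coefficients solve the normal equations G · a = b where
  G_{ij} = <φ_i, φ_j> and b_i = <f, φ_i>, with φ_0 = 1, φ_1 = x, φ_2 = x^2.
G =
  [2, 0, 2/3]
  [0, 2/3, 0]
  [2/3, 0, 2/5],
b = (-18/5, 14/15, -18/35).
Solving gives a_0 = -108/35, a_1 = 7/5, a_2 = 27/7, so
  g(x) = 27*x^2/7 + 7*x/5 - 108/35.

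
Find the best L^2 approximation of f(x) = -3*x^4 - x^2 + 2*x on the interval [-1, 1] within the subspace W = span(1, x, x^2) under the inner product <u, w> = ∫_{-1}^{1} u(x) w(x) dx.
g(x) = -25*x^2/7 + 2*x + 9/35

The best approximation g ∈ W is the orthogonal projection of f onto W. Writing g = a_0 + a_1 x + a_2 x^2, the coefficients solve the normal equations G · a = b where
  G_{ij} = <φ_i, φ_j> and b_i = <f, φ_i>, with φ_0 = 1, φ_1 = x, φ_2 = x^2.
G =
  [2, 0, 2/3]
  [0, 2/3, 0]
  [2/3, 0, 2/5],
b = (-28/15, 4/3, -44/35).
Solving gives a_0 = 9/35, a_1 = 2, a_2 = -25/7, so
  g(x) = -25*x^2/7 + 2*x + 9/35.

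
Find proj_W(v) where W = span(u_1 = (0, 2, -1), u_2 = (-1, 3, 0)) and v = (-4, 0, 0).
proj_W(v) = (-10/7, 6/7, 12/7)

Set up U = [u_1 | ... | u_2] ∈ R^(3×2). The projector onto W = col(U) is P = U (U^T U)^(-1) U^T.
Compute U^T U =
  [5, 6]
  [6, 10],
and U^T v = (0, 4).
Solve U^T U · c = U^T v for the coefficients: c = (-12/7, 10/7). The projection is proj_W(v) = U c.
Check: (v - proj_W(v)) · u_1 = 0  (should be 0).
Check: (v - proj_W(v)) · u_2 = 0  (should be 0).
Result: proj_W(v) = (-10/7, 6/7, 12/7).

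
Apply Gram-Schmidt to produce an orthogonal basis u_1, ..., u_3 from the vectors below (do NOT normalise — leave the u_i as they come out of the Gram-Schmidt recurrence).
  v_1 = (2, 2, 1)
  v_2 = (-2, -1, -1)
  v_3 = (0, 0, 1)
Orthogonal basis:
  u_1 = (2, 2, 1)
  u_2 = (-4/9, 5/9, -2/9)
  u_3 = (-2/5, 0, 4/5)

Apply the Gram-Schmidt recurrence
  u_1 = v_1
  u_i = v_i − Σ_{j<i} ((v_i · u_j) / (u_j · u_j)) · u_j.

Step by step this gives:
  u_1 = (2, 2, 1)
  u_2 = (-4/9, 5/9, -2/9)
  u_3 = (-2/5, 0, 4/5)

Orthogonality check:
  u_2 · u_1 = 0 (should be 0)
  u_3 · u_1 = 0 (should be 0)
  u_3 · u_2 = 0 (should be 0)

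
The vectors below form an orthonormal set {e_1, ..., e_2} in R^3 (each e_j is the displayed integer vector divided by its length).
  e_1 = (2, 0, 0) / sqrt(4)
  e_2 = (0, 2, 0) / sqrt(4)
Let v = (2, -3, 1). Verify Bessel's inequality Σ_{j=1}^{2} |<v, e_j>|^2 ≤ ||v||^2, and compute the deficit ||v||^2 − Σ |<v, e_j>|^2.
Σ |<v, e_j>|^2 = 13; ||v||^2 = 14; deficit = 1

Write each e_j = u_j / sqrt(<u_j, u_j>) where u_j is the displayed integer vector. Then <v, e_j> = <v, u_j> / sqrt(<u_j, u_j>), so |<v, e_j>|^2 = <v, u_j>^2 / <u_j, u_j>.
Coefficients: <v, e_1> = 4/sqrt(4), <v, e_2> = -6/sqrt(4).
Square and sum: Σ |<v, e_j>|^2 = 13.
Compute ||v||^2 = v·v = 14.
Deficit = 14 − 13 = 1 ≥ 0, confirming Bessel's inequality. (The deficit equals ||v − Σ <v,e_j> e_j||^2, the squared distance from v to span{e_j}.)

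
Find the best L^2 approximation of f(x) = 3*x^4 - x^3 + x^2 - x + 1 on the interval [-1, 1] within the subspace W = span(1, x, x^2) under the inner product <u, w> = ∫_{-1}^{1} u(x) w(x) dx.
g(x) = 25*x^2/7 - 8*x/5 + 26/35

The best approximation g ∈ W is the orthogonal projection of f onto W. Writing g = a_0 + a_1 x + a_2 x^2, the coefficients solve the normal equations G · a = b where
  G_{ij} = <φ_i, φ_j> and b_i = <f, φ_i>, with φ_0 = 1, φ_1 = x, φ_2 = x^2.
G =
  [2, 0, 2/3]
  [0, 2/3, 0]
  [2/3, 0, 2/5],
b = (58/15, -16/15, 202/105).
Solving gives a_0 = 26/35, a_1 = -8/5, a_2 = 25/7, so
  g(x) = 25*x^2/7 - 8*x/5 + 26/35.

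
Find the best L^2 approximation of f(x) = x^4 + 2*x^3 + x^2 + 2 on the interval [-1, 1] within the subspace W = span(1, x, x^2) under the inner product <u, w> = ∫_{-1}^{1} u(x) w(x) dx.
g(x) = 13*x^2/7 + 6*x/5 + 67/35

The best approximation g ∈ W is the orthogonal projection of f onto W. Writing g = a_0 + a_1 x + a_2 x^2, the coefficients solve the normal equations G · a = b where
  G_{ij} = <φ_i, φ_j> and b_i = <f, φ_i>, with φ_0 = 1, φ_1 = x, φ_2 = x^2.
G =
  [2, 0, 2/3]
  [0, 2/3, 0]
  [2/3, 0, 2/5],
b = (76/15, 4/5, 212/105).
Solving gives a_0 = 67/35, a_1 = 6/5, a_2 = 13/7, so
  g(x) = 13*x^2/7 + 6*x/5 + 67/35.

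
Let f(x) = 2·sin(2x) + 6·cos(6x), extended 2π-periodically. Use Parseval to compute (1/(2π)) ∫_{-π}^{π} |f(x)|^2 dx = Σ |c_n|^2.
Σ |c_n|^2 = 20

Expand |f|^2 and use orthogonality of {sin(nx), cos(mx)} on [-π, π]:
  ∫_{-π}^{π} sin(nx)^2 dx = π, ∫ cos(mx)^2 dx = π, and cross terms integrate to 0.
So ∫_{-π}^{π} f(x)^2 dx = 2^2 · π + 6^2 · π = (4 + 36)π.
Divide by 2π: (4 + 36)/2 = 20.
By Parseval, this equals Σ |c_n|^2.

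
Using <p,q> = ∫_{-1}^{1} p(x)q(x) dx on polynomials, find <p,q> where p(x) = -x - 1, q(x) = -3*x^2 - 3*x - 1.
<p,q> = 6

Expand the product: p(x)·q(x) = 3*x^3 + 6*x^2 + 4*x + 1.
∫_{-1}^{1} of each monomial x^k gives [2/(k+1) if k even, 0 if k odd]. Integrating term-by-term (or equivalently evaluating the antiderivative F(x) = 3*x^4/4 + 2*x^3 + 2*x^2 + x at the endpoints):
  F(1) − F(−1) = 23/4 − (-1/4) = 6.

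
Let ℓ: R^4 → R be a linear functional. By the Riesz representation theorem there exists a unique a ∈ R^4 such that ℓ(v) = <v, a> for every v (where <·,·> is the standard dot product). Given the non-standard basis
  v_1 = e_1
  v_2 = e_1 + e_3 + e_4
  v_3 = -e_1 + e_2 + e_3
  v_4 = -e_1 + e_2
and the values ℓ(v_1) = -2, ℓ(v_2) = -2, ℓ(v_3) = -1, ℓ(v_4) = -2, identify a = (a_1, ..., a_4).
a = (-2, -4, 1, -1)

Write a = (a_1, ..., a_4) in the standard basis. For each basis vector v_i, ℓ(v_i) = <v_i, a> is a linear equation in the a_j's. Collect the n equations into a matrix system V a = ℓ, where row i of V is v_i (expressed in the standard basis). Since V is invertible (lower-triangular with 1s on the diagonal, up to permutation), solve by back-substitution:
  V =
[[1, 0, 0, 0],
 [1, 0, 1, 1],
 [-1, 1, 1, 0],
 [-1, 1, 0, 0]]
  V a = (-2, -2, -1, -2)
Solving gives a = (-2, -4, 1, -1).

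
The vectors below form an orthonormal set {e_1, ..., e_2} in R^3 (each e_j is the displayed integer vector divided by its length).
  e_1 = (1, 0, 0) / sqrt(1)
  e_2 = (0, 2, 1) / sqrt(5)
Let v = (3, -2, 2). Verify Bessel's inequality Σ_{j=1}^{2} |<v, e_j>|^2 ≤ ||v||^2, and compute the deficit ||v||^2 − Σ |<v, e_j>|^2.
Σ |<v, e_j>|^2 = 49/5; ||v||^2 = 17; deficit = 36/5

Write each e_j = u_j / sqrt(<u_j, u_j>) where u_j is the displayed integer vector. Then <v, e_j> = <v, u_j> / sqrt(<u_j, u_j>), so |<v, e_j>|^2 = <v, u_j>^2 / <u_j, u_j>.
Coefficients: <v, e_1> = 3/sqrt(1), <v, e_2> = -2/sqrt(5).
Square and sum: Σ |<v, e_j>|^2 = 49/5.
Compute ||v||^2 = v·v = 17.
Deficit = 17 − 49/5 = 36/5 ≥ 0, confirming Bessel's inequality. (The deficit equals ||v − Σ <v,e_j> e_j||^2, the squared distance from v to span{e_j}.)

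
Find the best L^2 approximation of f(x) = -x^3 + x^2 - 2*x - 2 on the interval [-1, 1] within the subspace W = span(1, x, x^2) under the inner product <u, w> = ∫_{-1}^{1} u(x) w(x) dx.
g(x) = x^2 - 13*x/5 - 2

The best approximation g ∈ W is the orthogonal projection of f onto W. Writing g = a_0 + a_1 x + a_2 x^2, the coefficients solve the normal equations G · a = b where
  G_{ij} = <φ_i, φ_j> and b_i = <f, φ_i>, with φ_0 = 1, φ_1 = x, φ_2 = x^2.
G =
  [2, 0, 2/3]
  [0, 2/3, 0]
  [2/3, 0, 2/5],
b = (-10/3, -26/15, -14/15).
Solving gives a_0 = -2, a_1 = -13/5, a_2 = 1, so
  g(x) = x^2 - 13*x/5 - 2.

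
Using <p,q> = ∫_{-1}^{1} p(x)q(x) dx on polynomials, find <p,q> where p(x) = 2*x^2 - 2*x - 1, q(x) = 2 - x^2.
<p,q> = -22/15

Expand the product: p(x)·q(x) = -2*x^4 + 2*x^3 + 5*x^2 - 4*x - 2.
∫_{-1}^{1} of each monomial x^k gives [2/(k+1) if k even, 0 if k odd]. Integrating term-by-term (or equivalently evaluating the antiderivative F(x) = -2*x^5/5 + x^4/2 + 5*x^3/3 - 2*x^2 - 2*x at the endpoints):
  F(1) − F(−1) = -67/30 − (-23/30) = -22/15.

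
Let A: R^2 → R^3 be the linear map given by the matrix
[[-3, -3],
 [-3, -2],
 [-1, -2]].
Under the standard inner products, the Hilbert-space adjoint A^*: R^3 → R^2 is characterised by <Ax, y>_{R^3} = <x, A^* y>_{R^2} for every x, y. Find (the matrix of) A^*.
A^* = A^T =
[[-3, -3, -1],
 [-3, -2, -2]]

For real matrices with standard dot products, the defining identity <Ax, y> = <x, A^* y> gives (Ax)^T y = x^T (A^*) y, i.e. x^T A^T y = x^T (A^*) y. Since this holds for all x, y, we must have A^* = A^T. Therefore
A^* =
[[-3, -3, -1],
 [-3, -2, -2]].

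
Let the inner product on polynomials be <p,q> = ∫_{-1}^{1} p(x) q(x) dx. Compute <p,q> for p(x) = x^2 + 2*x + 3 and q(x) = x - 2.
<p,q> = -12

Expand the product: p(x)·q(x) = x^3 - x - 6.
∫_{-1}^{1} of each monomial x^k gives [2/(k+1) if k even, 0 if k odd]. Integrating term-by-term (or equivalently evaluating the antiderivative F(x) = x^4/4 - x^2/2 - 6*x at the endpoints):
  F(1) − F(−1) = -25/4 − (23/4) = -12.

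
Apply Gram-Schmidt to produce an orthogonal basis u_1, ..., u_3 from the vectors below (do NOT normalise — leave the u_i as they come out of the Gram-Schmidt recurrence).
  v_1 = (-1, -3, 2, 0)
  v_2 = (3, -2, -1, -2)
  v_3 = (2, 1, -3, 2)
Orthogonal basis:
  u_1 = (-1, -3, 2, 0)
  u_2 = (43/14, -25/14, -8/7, -2)
  u_3 = (142/251, -246/251, -298/251, 608/251)

Apply the Gram-Schmidt recurrence
  u_1 = v_1
  u_i = v_i − Σ_{j<i} ((v_i · u_j) / (u_j · u_j)) · u_j.

Step by step this gives:
  u_1 = (-1, -3, 2, 0)
  u_2 = (43/14, -25/14, -8/7, -2)
  u_3 = (142/251, -246/251, -298/251, 608/251)

Orthogonality check:
  u_2 · u_1 = 0 (should be 0)
  u_3 · u_1 = 0 (should be 0)
  u_3 · u_2 = 0 (should be 0)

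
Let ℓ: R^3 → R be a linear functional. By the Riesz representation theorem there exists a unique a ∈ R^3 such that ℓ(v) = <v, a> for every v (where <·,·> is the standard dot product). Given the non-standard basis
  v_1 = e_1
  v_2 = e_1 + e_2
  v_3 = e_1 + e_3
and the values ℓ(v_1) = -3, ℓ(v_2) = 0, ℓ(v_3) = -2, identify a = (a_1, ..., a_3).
a = (-3, 3, 1)

Write a = (a_1, ..., a_3) in the standard basis. For each basis vector v_i, ℓ(v_i) = <v_i, a> is a linear equation in the a_j's. Collect the n equations into a matrix system V a = ℓ, where row i of V is v_i (expressed in the standard basis). Since V is invertible (lower-triangular with 1s on the diagonal, up to permutation), solve by back-substitution:
  V =
[[1, 0, 0],
 [1, 1, 0],
 [1, 0, 1]]
  V a = (-3, 0, -2)
Solving gives a = (-3, 3, 1).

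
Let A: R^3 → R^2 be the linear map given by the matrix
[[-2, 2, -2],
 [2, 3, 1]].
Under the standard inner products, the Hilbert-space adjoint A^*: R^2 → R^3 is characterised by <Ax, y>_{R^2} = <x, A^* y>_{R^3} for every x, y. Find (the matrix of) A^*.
A^* = A^T =
[[-2, 2],
 [2, 3],
 [-2, 1]]

For real matrices with standard dot products, the defining identity <Ax, y> = <x, A^* y> gives (Ax)^T y = x^T (A^*) y, i.e. x^T A^T y = x^T (A^*) y. Since this holds for all x, y, we must have A^* = A^T. Therefore
A^* =
[[-2, 2],
 [2, 3],
 [-2, 1]].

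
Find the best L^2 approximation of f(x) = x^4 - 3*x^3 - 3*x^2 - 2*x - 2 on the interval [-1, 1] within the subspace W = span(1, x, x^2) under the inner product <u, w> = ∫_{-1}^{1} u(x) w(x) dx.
g(x) = -15*x^2/7 - 19*x/5 - 73/35

The best approximation g ∈ W is the orthogonal projection of f onto W. Writing g = a_0 + a_1 x + a_2 x^2, the coefficients solve the normal equations G · a = b where
  G_{ij} = <φ_i, φ_j> and b_i = <f, φ_i>, with φ_0 = 1, φ_1 = x, φ_2 = x^2.
G =
  [2, 0, 2/3]
  [0, 2/3, 0]
  [2/3, 0, 2/5],
b = (-28/5, -38/15, -236/105).
Solving gives a_0 = -73/35, a_1 = -19/5, a_2 = -15/7, so
  g(x) = -15*x^2/7 - 19*x/5 - 73/35.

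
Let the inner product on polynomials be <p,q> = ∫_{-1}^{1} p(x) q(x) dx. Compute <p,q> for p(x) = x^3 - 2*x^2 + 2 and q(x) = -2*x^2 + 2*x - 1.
<p,q> = -44/15

Expand the product: p(x)·q(x) = -2*x^5 + 6*x^4 - 5*x^3 - 2*x^2 + 4*x - 2.
∫_{-1}^{1} of each monomial x^k gives [2/(k+1) if k even, 0 if k odd]. Integrating term-by-term (or equivalently evaluating the antiderivative F(x) = -x^6/3 + 6*x^5/5 - 5*x^4/4 - 2*x^3/3 + 2*x^2 - 2*x at the endpoints):
  F(1) − F(−1) = -21/20 − (113/60) = -44/15.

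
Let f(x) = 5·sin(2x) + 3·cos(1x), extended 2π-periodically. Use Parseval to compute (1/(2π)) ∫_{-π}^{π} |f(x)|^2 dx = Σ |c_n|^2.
Σ |c_n|^2 = 17

Expand |f|^2 and use orthogonality of {sin(nx), cos(mx)} on [-π, π]:
  ∫_{-π}^{π} sin(nx)^2 dx = π, ∫ cos(mx)^2 dx = π, and cross terms integrate to 0.
So ∫_{-π}^{π} f(x)^2 dx = 5^2 · π + 3^2 · π = (25 + 9)π.
Divide by 2π: (25 + 9)/2 = 17.
By Parseval, this equals Σ |c_n|^2.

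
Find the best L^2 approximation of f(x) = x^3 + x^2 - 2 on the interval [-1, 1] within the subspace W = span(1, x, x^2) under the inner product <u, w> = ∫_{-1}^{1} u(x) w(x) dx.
g(x) = x^2 + 3*x/5 - 2

The best approximation g ∈ W is the orthogonal projection of f onto W. Writing g = a_0 + a_1 x + a_2 x^2, the coefficients solve the normal equations G · a = b where
  G_{ij} = <φ_i, φ_j> and b_i = <f, φ_i>, with φ_0 = 1, φ_1 = x, φ_2 = x^2.
G =
  [2, 0, 2/3]
  [0, 2/3, 0]
  [2/3, 0, 2/5],
b = (-10/3, 2/5, -14/15).
Solving gives a_0 = -2, a_1 = 3/5, a_2 = 1, so
  g(x) = x^2 + 3*x/5 - 2.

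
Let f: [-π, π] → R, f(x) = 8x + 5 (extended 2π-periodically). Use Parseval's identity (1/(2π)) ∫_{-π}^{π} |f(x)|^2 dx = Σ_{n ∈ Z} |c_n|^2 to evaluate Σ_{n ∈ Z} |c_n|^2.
Σ |c_n|^2 = 64π^2/3 + 25

Expand and integrate term by term over [-π, π]:
  ∫ (8x)^2 dx = 64·(2π^3/3); ∫ 2·8·(5)·x dx = 0 (odd integrand); ∫ 5^2 dx = 25·2π.
So (1/(2π)) ∫_{-π}^{π} (8x + 5)^2 dx = 64π^2/3 + 25 = 64π^2/3 + 25.
Parseval ⇒ Σ |c_n|^2 = 64π^2/3 + 25.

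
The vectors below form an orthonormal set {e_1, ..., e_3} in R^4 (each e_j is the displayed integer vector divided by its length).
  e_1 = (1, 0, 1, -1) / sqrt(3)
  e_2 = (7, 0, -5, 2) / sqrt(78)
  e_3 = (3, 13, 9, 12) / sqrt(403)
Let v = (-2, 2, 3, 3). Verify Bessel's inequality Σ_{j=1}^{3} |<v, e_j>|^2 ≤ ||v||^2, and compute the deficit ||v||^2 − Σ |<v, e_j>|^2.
Σ |<v, e_j>|^2 = 1563/62; ||v||^2 = 26; deficit = 49/62

Write each e_j = u_j / sqrt(<u_j, u_j>) where u_j is the displayed integer vector. Then <v, e_j> = <v, u_j> / sqrt(<u_j, u_j>), so |<v, e_j>|^2 = <v, u_j>^2 / <u_j, u_j>.
Coefficients: <v, e_1> = -2/sqrt(3), <v, e_2> = -23/sqrt(78), <v, e_3> = 83/sqrt(403).
Square and sum: Σ |<v, e_j>|^2 = 1563/62.
Compute ||v||^2 = v·v = 26.
Deficit = 26 − 1563/62 = 49/62 ≥ 0, confirming Bessel's inequality. (The deficit equals ||v − Σ <v,e_j> e_j||^2, the squared distance from v to span{e_j}.)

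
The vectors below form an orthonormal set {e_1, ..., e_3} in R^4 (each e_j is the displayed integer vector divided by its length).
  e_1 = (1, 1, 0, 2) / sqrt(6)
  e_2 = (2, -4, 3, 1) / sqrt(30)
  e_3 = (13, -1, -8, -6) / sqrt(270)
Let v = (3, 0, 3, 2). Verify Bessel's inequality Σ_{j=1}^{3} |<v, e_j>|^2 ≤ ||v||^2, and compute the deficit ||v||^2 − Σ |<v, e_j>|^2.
Σ |<v, e_j>|^2 = 107/6; ||v||^2 = 22; deficit = 25/6

Write each e_j = u_j / sqrt(<u_j, u_j>) where u_j is the displayed integer vector. Then <v, e_j> = <v, u_j> / sqrt(<u_j, u_j>), so |<v, e_j>|^2 = <v, u_j>^2 / <u_j, u_j>.
Coefficients: <v, e_1> = 7/sqrt(6), <v, e_2> = 17/sqrt(30), <v, e_3> = 3/sqrt(270).
Square and sum: Σ |<v, e_j>|^2 = 107/6.
Compute ||v||^2 = v·v = 22.
Deficit = 22 − 107/6 = 25/6 ≥ 0, confirming Bessel's inequality. (The deficit equals ||v − Σ <v,e_j> e_j||^2, the squared distance from v to span{e_j}.)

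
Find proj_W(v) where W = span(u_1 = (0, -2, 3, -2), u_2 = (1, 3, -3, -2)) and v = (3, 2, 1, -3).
proj_W(v) = (259/270, 283/270, -2/15, -506/135)

Set up U = [u_1 | ... | u_2] ∈ R^(4×2). The projector onto W = col(U) is P = U (U^T U)^(-1) U^T.
Compute U^T U =
  [17, -11]
  [-11, 23],
and U^T v = (5, 12).
Solve U^T U · c = U^T v for the coefficients: c = (247/270, 259/270). The projection is proj_W(v) = U c.
Check: (v - proj_W(v)) · u_1 = 0  (should be 0).
Check: (v - proj_W(v)) · u_2 = 0  (should be 0).
Result: proj_W(v) = (259/270, 283/270, -2/15, -506/135).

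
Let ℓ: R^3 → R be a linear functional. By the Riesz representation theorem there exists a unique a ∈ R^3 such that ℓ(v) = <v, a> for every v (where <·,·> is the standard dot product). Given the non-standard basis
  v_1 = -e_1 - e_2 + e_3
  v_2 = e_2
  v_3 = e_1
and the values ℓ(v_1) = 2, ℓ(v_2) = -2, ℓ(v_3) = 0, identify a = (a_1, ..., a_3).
a = (0, -2, 0)

Write a = (a_1, ..., a_3) in the standard basis. For each basis vector v_i, ℓ(v_i) = <v_i, a> is a linear equation in the a_j's. Collect the n equations into a matrix system V a = ℓ, where row i of V is v_i (expressed in the standard basis). Since V is invertible (lower-triangular with 1s on the diagonal, up to permutation), solve by back-substitution:
  V =
[[-1, -1, 1],
 [0, 1, 0],
 [1, 0, 0]]
  V a = (2, -2, 0)
Solving gives a = (0, -2, 0).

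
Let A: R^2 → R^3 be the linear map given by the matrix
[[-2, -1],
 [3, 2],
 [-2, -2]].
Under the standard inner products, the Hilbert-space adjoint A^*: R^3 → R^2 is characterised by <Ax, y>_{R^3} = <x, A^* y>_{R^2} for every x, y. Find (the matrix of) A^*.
A^* = A^T =
[[-2, 3, -2],
 [-1, 2, -2]]

For real matrices with standard dot products, the defining identity <Ax, y> = <x, A^* y> gives (Ax)^T y = x^T (A^*) y, i.e. x^T A^T y = x^T (A^*) y. Since this holds for all x, y, we must have A^* = A^T. Therefore
A^* =
[[-2, 3, -2],
 [-1, 2, -2]].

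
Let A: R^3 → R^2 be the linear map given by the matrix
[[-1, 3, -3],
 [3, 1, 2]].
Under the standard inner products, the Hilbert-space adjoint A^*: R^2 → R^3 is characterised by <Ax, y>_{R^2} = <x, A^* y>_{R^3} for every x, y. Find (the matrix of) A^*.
A^* = A^T =
[[-1, 3],
 [3, 1],
 [-3, 2]]

For real matrices with standard dot products, the defining identity <Ax, y> = <x, A^* y> gives (Ax)^T y = x^T (A^*) y, i.e. x^T A^T y = x^T (A^*) y. Since this holds for all x, y, we must have A^* = A^T. Therefore
A^* =
[[-1, 3],
 [3, 1],
 [-3, 2]].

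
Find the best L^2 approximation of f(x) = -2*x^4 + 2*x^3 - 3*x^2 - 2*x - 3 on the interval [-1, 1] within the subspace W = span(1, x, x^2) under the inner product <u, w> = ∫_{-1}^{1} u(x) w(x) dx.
g(x) = -33*x^2/7 - 4*x/5 - 99/35

The best approximation g ∈ W is the orthogonal projection of f onto W. Writing g = a_0 + a_1 x + a_2 x^2, the coefficients solve the normal equations G · a = b where
  G_{ij} = <φ_i, φ_j> and b_i = <f, φ_i>, with φ_0 = 1, φ_1 = x, φ_2 = x^2.
G =
  [2, 0, 2/3]
  [0, 2/3, 0]
  [2/3, 0, 2/5],
b = (-44/5, -8/15, -132/35).
Solving gives a_0 = -99/35, a_1 = -4/5, a_2 = -33/7, so
  g(x) = -33*x^2/7 - 4*x/5 - 99/35.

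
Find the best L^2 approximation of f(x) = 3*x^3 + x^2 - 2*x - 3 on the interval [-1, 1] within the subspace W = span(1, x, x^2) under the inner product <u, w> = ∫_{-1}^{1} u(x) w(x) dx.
g(x) = x^2 - x/5 - 3

The best approximation g ∈ W is the orthogonal projection of f onto W. Writing g = a_0 + a_1 x + a_2 x^2, the coefficients solve the normal equations G · a = b where
  G_{ij} = <φ_i, φ_j> and b_i = <f, φ_i>, with φ_0 = 1, φ_1 = x, φ_2 = x^2.
G =
  [2, 0, 2/3]
  [0, 2/3, 0]
  [2/3, 0, 2/5],
b = (-16/3, -2/15, -8/5).
Solving gives a_0 = -3, a_1 = -1/5, a_2 = 1, so
  g(x) = x^2 - x/5 - 3.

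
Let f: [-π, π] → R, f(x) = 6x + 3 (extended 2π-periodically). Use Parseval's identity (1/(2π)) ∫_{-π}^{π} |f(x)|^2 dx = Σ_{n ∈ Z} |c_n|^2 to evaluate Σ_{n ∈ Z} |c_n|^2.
Σ |c_n|^2 = 12π^2 + 9

Expand and integrate term by term over [-π, π]:
  ∫ (6x)^2 dx = 36·(2π^3/3); ∫ 2·6·(3)·x dx = 0 (odd integrand); ∫ 3^2 dx = 9·2π.
So (1/(2π)) ∫_{-π}^{π} (6x + 3)^2 dx = 36π^2/3 + 9 = 12π^2 + 9.
Parseval ⇒ Σ |c_n|^2 = 12π^2 + 9.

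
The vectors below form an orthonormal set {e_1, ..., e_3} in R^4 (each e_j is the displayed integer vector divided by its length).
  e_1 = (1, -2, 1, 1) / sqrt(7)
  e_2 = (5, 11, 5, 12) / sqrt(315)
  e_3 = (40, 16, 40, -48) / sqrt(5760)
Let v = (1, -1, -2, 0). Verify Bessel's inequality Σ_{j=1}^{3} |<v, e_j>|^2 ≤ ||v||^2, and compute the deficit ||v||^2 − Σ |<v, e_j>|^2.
Σ |<v, e_j>|^2 = 3/2; ||v||^2 = 6; deficit = 9/2

Write each e_j = u_j / sqrt(<u_j, u_j>) where u_j is the displayed integer vector. Then <v, e_j> = <v, u_j> / sqrt(<u_j, u_j>), so |<v, e_j>|^2 = <v, u_j>^2 / <u_j, u_j>.
Coefficients: <v, e_1> = 1/sqrt(7), <v, e_2> = -16/sqrt(315), <v, e_3> = -56/sqrt(5760).
Square and sum: Σ |<v, e_j>|^2 = 3/2.
Compute ||v||^2 = v·v = 6.
Deficit = 6 − 3/2 = 9/2 ≥ 0, confirming Bessel's inequality. (The deficit equals ||v − Σ <v,e_j> e_j||^2, the squared distance from v to span{e_j}.)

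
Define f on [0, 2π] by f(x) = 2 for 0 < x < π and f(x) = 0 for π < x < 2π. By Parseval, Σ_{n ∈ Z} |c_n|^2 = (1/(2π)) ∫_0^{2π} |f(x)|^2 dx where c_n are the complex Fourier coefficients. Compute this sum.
Σ |c_n|^2 = 2

Parseval equates the L^2 energy of f (normalised by 1/(2π)) with the ℓ^2 sum of its Fourier coefficients: (1/(2π)) ∫_0^{2π} |f|^2 = Σ |c_n|^2.
Compute the left side: (1/(2π)) [∫_0^π 2^2 dx + ∫_π^{2π} 0^2 dx] = (1/(2π)) · (4π + 0π) = (4 + 0)/2 = 2.
So Σ_{n ∈ Z} |c_n|^2 = 2.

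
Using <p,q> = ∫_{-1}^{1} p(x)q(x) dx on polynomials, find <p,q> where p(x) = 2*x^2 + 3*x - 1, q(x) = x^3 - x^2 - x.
<p,q> = -14/15

Expand the product: p(x)·q(x) = 2*x^5 + x^4 - 6*x^3 - 2*x^2 + x.
∫_{-1}^{1} of each monomial x^k gives [2/(k+1) if k even, 0 if k odd]. Integrating term-by-term (or equivalently evaluating the antiderivative F(x) = x^6/3 + x^5/5 - 3*x^4/2 - 2*x^3/3 + x^2/2 at the endpoints):
  F(1) − F(−1) = -17/15 − (-1/5) = -14/15.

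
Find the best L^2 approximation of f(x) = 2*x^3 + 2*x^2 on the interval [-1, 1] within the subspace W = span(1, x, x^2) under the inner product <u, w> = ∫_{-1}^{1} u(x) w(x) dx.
g(x) = 2*x^2 + 6*x/5

The best approximation g ∈ W is the orthogonal projection of f onto W. Writing g = a_0 + a_1 x + a_2 x^2, the coefficients solve the normal equations G · a = b where
  G_{ij} = <φ_i, φ_j> and b_i = <f, φ_i>, with φ_0 = 1, φ_1 = x, φ_2 = x^2.
G =
  [2, 0, 2/3]
  [0, 2/3, 0]
  [2/3, 0, 2/5],
b = (4/3, 4/5, 4/5).
Solving gives a_0 = 0, a_1 = 6/5, a_2 = 2, so
  g(x) = 2*x^2 + 6*x/5.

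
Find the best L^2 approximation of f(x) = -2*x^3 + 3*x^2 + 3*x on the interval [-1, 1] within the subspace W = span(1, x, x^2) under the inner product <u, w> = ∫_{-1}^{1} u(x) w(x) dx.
g(x) = 3*x^2 + 9*x/5

The best approximation g ∈ W is the orthogonal projection of f onto W. Writing g = a_0 + a_1 x + a_2 x^2, the coefficients solve the normal equations G · a = b where
  G_{ij} = <φ_i, φ_j> and b_i = <f, φ_i>, with φ_0 = 1, φ_1 = x, φ_2 = x^2.
G =
  [2, 0, 2/3]
  [0, 2/3, 0]
  [2/3, 0, 2/5],
b = (2, 6/5, 6/5).
Solving gives a_0 = 0, a_1 = 9/5, a_2 = 3, so
  g(x) = 3*x^2 + 9*x/5.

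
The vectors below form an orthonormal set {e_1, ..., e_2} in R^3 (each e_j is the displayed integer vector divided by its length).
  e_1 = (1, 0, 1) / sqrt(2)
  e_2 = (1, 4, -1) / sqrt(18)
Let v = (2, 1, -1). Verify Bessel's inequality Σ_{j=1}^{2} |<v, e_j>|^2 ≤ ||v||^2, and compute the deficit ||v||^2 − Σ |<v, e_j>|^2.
Σ |<v, e_j>|^2 = 29/9; ||v||^2 = 6; deficit = 25/9

Write each e_j = u_j / sqrt(<u_j, u_j>) where u_j is the displayed integer vector. Then <v, e_j> = <v, u_j> / sqrt(<u_j, u_j>), so |<v, e_j>|^2 = <v, u_j>^2 / <u_j, u_j>.
Coefficients: <v, e_1> = 1/sqrt(2), <v, e_2> = 7/sqrt(18).
Square and sum: Σ |<v, e_j>|^2 = 29/9.
Compute ||v||^2 = v·v = 6.
Deficit = 6 − 29/9 = 25/9 ≥ 0, confirming Bessel's inequality. (The deficit equals ||v − Σ <v,e_j> e_j||^2, the squared distance from v to span{e_j}.)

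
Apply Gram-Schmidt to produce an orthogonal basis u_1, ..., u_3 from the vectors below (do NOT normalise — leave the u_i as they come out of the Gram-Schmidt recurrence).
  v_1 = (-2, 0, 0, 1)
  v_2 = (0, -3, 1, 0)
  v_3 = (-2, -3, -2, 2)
Orthogonal basis:
  u_1 = (-2, 0, 0, 1)
  u_2 = (0, -3, 1, 0)
  u_3 = (2/5, -9/10, -27/10, 4/5)

Apply the Gram-Schmidt recurrence
  u_1 = v_1
  u_i = v_i − Σ_{j<i} ((v_i · u_j) / (u_j · u_j)) · u_j.

Step by step this gives:
  u_1 = (-2, 0, 0, 1)
  u_2 = (0, -3, 1, 0)
  u_3 = (2/5, -9/10, -27/10, 4/5)

Orthogonality check:
  u_2 · u_1 = 0 (should be 0)
  u_3 · u_1 = 0 (should be 0)
  u_3 · u_2 = 0 (should be 0)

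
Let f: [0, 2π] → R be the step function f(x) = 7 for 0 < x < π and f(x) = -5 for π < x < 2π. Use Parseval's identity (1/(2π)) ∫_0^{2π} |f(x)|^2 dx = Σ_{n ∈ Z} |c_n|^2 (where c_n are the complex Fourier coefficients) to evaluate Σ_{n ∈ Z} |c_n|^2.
Σ |c_n|^2 = 37

Parseval equates the L^2 energy of f (normalised by 1/(2π)) with the ℓ^2 sum of its Fourier coefficients: (1/(2π)) ∫_0^{2π} |f|^2 = Σ |c_n|^2.
Compute the left side: (1/(2π)) [∫_0^π 7^2 dx + ∫_π^{2π} (-5)^2 dx] = (1/(2π)) · (49π + 25π) = (49 + 25)/2 = 37.
So Σ_{n ∈ Z} |c_n|^2 = 37.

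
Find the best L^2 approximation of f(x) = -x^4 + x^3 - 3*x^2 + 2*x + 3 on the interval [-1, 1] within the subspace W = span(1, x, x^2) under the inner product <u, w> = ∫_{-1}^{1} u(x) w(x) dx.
g(x) = -27*x^2/7 + 13*x/5 + 108/35

The best approximation g ∈ W is the orthogonal projection of f onto W. Writing g = a_0 + a_1 x + a_2 x^2, the coefficients solve the normal equations G · a = b where
  G_{ij} = <φ_i, φ_j> and b_i = <f, φ_i>, with φ_0 = 1, φ_1 = x, φ_2 = x^2.
G =
  [2, 0, 2/3]
  [0, 2/3, 0]
  [2/3, 0, 2/5],
b = (18/5, 26/15, 18/35).
Solving gives a_0 = 108/35, a_1 = 13/5, a_2 = -27/7, so
  g(x) = -27*x^2/7 + 13*x/5 + 108/35.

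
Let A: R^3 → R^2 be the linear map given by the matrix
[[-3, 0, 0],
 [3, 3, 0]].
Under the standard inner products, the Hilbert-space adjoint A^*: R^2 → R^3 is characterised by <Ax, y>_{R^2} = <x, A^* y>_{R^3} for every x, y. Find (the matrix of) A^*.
A^* = A^T =
[[-3, 3],
 [0, 3],
 [0, 0]]

For real matrices with standard dot products, the defining identity <Ax, y> = <x, A^* y> gives (Ax)^T y = x^T (A^*) y, i.e. x^T A^T y = x^T (A^*) y. Since this holds for all x, y, we must have A^* = A^T. Therefore
A^* =
[[-3, 3],
 [0, 3],
 [0, 0]].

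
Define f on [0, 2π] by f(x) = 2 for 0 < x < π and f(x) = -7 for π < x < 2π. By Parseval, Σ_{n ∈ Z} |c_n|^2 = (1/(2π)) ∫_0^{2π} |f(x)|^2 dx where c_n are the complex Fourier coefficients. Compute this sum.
Σ |c_n|^2 = 53/2

Parseval equates the L^2 energy of f (normalised by 1/(2π)) with the ℓ^2 sum of its Fourier coefficients: (1/(2π)) ∫_0^{2π} |f|^2 = Σ |c_n|^2.
Compute the left side: (1/(2π)) [∫_0^π 2^2 dx + ∫_π^{2π} (-7)^2 dx] = (1/(2π)) · (4π + 49π) = (4 + 49)/2 = 53/2.
So Σ_{n ∈ Z} |c_n|^2 = 53/2.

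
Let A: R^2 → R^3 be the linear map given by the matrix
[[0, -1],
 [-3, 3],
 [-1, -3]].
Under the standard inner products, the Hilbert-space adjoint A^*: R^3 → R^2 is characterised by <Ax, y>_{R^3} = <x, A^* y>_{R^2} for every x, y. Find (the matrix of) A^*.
A^* = A^T =
[[0, -3, -1],
 [-1, 3, -3]]

For real matrices with standard dot products, the defining identity <Ax, y> = <x, A^* y> gives (Ax)^T y = x^T (A^*) y, i.e. x^T A^T y = x^T (A^*) y. Since this holds for all x, y, we must have A^* = A^T. Therefore
A^* =
[[0, -3, -1],
 [-1, 3, -3]].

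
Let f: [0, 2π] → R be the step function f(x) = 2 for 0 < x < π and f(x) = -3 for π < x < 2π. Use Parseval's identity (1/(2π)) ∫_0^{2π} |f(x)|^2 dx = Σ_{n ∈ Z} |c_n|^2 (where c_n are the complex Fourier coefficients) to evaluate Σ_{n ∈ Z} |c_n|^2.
Σ |c_n|^2 = 13/2

Parseval equates the L^2 energy of f (normalised by 1/(2π)) with the ℓ^2 sum of its Fourier coefficients: (1/(2π)) ∫_0^{2π} |f|^2 = Σ |c_n|^2.
Compute the left side: (1/(2π)) [∫_0^π 2^2 dx + ∫_π^{2π} (-3)^2 dx] = (1/(2π)) · (4π + 9π) = (4 + 9)/2 = 13/2.
So Σ_{n ∈ Z} |c_n|^2 = 13/2.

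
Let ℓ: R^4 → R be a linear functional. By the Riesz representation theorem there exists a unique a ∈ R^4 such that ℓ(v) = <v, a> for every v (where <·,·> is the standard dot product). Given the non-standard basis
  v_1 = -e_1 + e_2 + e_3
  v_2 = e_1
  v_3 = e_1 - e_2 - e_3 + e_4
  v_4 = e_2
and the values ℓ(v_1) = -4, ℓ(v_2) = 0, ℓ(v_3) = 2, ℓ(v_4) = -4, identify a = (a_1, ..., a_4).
a = (0, -4, 0, -2)

Write a = (a_1, ..., a_4) in the standard basis. For each basis vector v_i, ℓ(v_i) = <v_i, a> is a linear equation in the a_j's. Collect the n equations into a matrix system V a = ℓ, where row i of V is v_i (expressed in the standard basis). Since V is invertible (lower-triangular with 1s on the diagonal, up to permutation), solve by back-substitution:
  V =
[[-1, 1, 1, 0],
 [1, 0, 0, 0],
 [1, -1, -1, 1],
 [0, 1, 0, 0]]
  V a = (-4, 0, 2, -4)
Solving gives a = (0, -4, 0, -2).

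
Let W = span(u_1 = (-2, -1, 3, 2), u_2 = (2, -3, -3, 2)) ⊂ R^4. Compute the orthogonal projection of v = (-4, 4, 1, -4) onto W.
proj_W(v) = (-44/27, 119/27, 22/9, -97/27)

Set up U = [u_1 | ... | u_2] ∈ R^(4×2). The projector onto W = col(U) is P = U (U^T U)^(-1) U^T.
Compute U^T U =
  [18, -6]
  [-6, 26],
and U^T v = (-1, -31).
Solve U^T U · c = U^T v for the coefficients: c = (-53/108, -47/36). The projection is proj_W(v) = U c.
Check: (v - proj_W(v)) · u_1 = 0  (should be 0).
Check: (v - proj_W(v)) · u_2 = 0  (should be 0).
Result: proj_W(v) = (-44/27, 119/27, 22/9, -97/27).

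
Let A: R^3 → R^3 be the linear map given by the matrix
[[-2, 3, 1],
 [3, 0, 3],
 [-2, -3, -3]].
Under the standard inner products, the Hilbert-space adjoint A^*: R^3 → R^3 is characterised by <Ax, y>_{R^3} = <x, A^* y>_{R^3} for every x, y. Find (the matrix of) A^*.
A^* = A^T =
[[-2, 3, -2],
 [3, 0, -3],
 [1, 3, -3]]

For real matrices with standard dot products, the defining identity <Ax, y> = <x, A^* y> gives (Ax)^T y = x^T (A^*) y, i.e. x^T A^T y = x^T (A^*) y. Since this holds for all x, y, we must have A^* = A^T. Therefore
A^* =
[[-2, 3, -2],
 [3, 0, -3],
 [1, 3, -3]].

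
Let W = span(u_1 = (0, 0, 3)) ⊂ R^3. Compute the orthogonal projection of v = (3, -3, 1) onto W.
proj_W(v) = (0, 0, 1)

Set up U = [u_1 | ... | u_1] ∈ R^(3×1). The projector onto W = col(U) is P = U (U^T U)^(-1) U^T.
Compute U^T U =
  [9],
and U^T v = (3).
Solve U^T U · c = U^T v for the coefficients: c = (1/3). The projection is proj_W(v) = U c.
Check: (v - proj_W(v)) · u_1 = 0  (should be 0).
Result: proj_W(v) = (0, 0, 1).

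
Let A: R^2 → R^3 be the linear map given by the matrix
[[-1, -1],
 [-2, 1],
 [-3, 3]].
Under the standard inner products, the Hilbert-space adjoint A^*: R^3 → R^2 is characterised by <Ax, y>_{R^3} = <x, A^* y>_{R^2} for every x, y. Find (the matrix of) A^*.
A^* = A^T =
[[-1, -2, -3],
 [-1, 1, 3]]

For real matrices with standard dot products, the defining identity <Ax, y> = <x, A^* y> gives (Ax)^T y = x^T (A^*) y, i.e. x^T A^T y = x^T (A^*) y. Since this holds for all x, y, we must have A^* = A^T. Therefore
A^* =
[[-1, -2, -3],
 [-1, 1, 3]].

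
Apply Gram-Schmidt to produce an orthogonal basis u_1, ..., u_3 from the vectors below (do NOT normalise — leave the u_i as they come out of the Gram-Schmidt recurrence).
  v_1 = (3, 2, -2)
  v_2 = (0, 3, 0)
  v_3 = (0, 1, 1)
Orthogonal basis:
  u_1 = (3, 2, -2)
  u_2 = (-18/17, 39/17, 12/17)
  u_3 = (6/13, 0, 9/13)

Apply the Gram-Schmidt recurrence
  u_1 = v_1
  u_i = v_i − Σ_{j<i} ((v_i · u_j) / (u_j · u_j)) · u_j.

Step by step this gives:
  u_1 = (3, 2, -2)
  u_2 = (-18/17, 39/17, 12/17)
  u_3 = (6/13, 0, 9/13)

Orthogonality check:
  u_2 · u_1 = 0 (should be 0)
  u_3 · u_1 = 0 (should be 0)
  u_3 · u_2 = 0 (should be 0)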